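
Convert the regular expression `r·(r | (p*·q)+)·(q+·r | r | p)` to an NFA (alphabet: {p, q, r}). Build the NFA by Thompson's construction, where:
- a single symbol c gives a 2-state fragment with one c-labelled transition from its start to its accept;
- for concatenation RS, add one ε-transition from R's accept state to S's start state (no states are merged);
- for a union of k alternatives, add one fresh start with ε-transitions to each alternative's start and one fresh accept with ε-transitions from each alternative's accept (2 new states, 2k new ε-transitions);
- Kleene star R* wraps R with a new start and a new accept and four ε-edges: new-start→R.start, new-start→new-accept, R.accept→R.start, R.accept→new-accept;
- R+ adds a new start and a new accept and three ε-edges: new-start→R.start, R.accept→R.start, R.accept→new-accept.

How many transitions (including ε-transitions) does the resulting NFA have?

Building bottom-up:
Each of the 8 symbol leaves contributes 1 transition (1 symbol, 0 ε).
  p* → 5 transitions (1 symbol, 4 ε)
  p*·q → 7 transitions (2 symbol, 5 ε)
  (p*·q)+ → 10 transitions (2 symbol, 8 ε)
  r | (p*·q)+ → 15 transitions (3 symbol, 12 ε)
  q+ → 4 transitions (1 symbol, 3 ε)
  q+·r → 6 transitions (2 symbol, 4 ε)
  q+·r | r | p → 14 transitions (4 symbol, 10 ε)
  r·(r | (p*·q)+)·(q+·r | r | p) → 32 transitions (8 symbol, 24 ε)

32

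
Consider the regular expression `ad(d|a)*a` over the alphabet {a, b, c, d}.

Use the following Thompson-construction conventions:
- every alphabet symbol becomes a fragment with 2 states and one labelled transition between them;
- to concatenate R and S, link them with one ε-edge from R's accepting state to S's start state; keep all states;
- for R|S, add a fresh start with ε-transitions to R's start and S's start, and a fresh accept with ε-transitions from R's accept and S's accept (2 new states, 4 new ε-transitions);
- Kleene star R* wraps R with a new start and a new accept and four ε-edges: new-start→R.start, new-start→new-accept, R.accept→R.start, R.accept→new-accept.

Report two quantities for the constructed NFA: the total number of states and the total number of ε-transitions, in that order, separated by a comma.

By structural recursion:
Each of the 5 symbol leaves contributes 2 states and 0 ε-transitions.
  d|a : 6 states, 4 ε-transitions
  (d|a)* : 8 states, 8 ε-transitions
  ad(d|a)*a : 14 states, 11 ε-transitions

14, 11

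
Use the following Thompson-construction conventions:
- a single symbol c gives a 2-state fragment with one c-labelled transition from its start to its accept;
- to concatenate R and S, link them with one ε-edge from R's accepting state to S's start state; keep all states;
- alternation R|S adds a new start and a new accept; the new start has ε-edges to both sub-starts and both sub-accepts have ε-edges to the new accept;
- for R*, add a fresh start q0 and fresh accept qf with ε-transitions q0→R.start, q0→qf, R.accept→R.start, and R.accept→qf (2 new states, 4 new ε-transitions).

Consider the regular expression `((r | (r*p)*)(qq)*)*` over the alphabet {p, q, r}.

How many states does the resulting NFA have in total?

20

By structural recursion:
Each of the 5 symbol leaves contributes a 2-state fragment.
  r* — 4 states
  r*p — 6 states
  (r*p)* — 8 states
  r | (r*p)* — 12 states
  qq — 4 states
  (qq)* — 6 states
  (r | (r*p)*)(qq)* — 18 states
  ((r | (r*p)*)(qq)*)* — 20 states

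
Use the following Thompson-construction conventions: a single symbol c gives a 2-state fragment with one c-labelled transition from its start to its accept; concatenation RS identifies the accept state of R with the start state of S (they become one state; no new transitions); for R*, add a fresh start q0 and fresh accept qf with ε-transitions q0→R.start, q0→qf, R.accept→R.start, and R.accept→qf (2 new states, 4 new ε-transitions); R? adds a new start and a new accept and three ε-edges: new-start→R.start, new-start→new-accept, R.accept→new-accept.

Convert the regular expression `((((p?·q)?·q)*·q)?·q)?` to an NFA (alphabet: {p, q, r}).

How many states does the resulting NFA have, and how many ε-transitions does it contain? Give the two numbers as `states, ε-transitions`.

By structural recursion:
Each of the 5 symbol leaves contributes 2 states and 0 ε-transitions.
  p? → 4 states, 3 ε-transitions
  p?·q → 5 states, 3 ε-transitions
  (p?·q)? → 7 states, 6 ε-transitions
  (p?·q)?·q → 8 states, 6 ε-transitions
  ((p?·q)?·q)* → 10 states, 10 ε-transitions
  ((p?·q)?·q)*·q → 11 states, 10 ε-transitions
  (((p?·q)?·q)*·q)? → 13 states, 13 ε-transitions
  (((p?·q)?·q)*·q)?·q → 14 states, 13 ε-transitions
  ((((p?·q)?·q)*·q)?·q)? → 16 states, 16 ε-transitions

16, 16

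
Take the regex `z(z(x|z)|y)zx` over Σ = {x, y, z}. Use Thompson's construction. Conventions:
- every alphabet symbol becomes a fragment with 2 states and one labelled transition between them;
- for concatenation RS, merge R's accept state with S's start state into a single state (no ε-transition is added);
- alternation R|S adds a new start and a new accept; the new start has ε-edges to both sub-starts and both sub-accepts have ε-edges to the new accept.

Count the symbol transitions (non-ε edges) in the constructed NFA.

7

Building bottom-up:
Each of the 7 symbol leaves contributes exactly 1 symbol transition.
  x|z — 2 symbol transitions
  z(x|z) — 3 symbol transitions
  z(x|z)|y — 4 symbol transitions
  z(z(x|z)|y)zx — 7 symbol transitions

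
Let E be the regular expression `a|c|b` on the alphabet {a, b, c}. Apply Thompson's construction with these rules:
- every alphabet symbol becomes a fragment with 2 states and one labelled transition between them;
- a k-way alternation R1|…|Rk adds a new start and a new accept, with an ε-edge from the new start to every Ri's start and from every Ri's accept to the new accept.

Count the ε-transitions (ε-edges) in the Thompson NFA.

Recursing over subexpressions:
Each of the 3 symbol leaves contributes 0 ε-transitions.
  a|c|b = 6 ε-transitions

6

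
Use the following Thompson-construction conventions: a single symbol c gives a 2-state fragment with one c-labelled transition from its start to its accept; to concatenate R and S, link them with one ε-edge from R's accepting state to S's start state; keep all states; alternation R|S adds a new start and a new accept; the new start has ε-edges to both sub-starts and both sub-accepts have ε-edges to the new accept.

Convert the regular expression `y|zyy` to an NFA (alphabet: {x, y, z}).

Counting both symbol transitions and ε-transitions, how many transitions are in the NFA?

Per subexpression:
Each of the 4 symbol leaves contributes 1 transition (1 symbol, 0 ε).
  zyy = 5 transitions (3 symbol, 2 ε)
  y|zyy = 10 transitions (4 symbol, 6 ε)

10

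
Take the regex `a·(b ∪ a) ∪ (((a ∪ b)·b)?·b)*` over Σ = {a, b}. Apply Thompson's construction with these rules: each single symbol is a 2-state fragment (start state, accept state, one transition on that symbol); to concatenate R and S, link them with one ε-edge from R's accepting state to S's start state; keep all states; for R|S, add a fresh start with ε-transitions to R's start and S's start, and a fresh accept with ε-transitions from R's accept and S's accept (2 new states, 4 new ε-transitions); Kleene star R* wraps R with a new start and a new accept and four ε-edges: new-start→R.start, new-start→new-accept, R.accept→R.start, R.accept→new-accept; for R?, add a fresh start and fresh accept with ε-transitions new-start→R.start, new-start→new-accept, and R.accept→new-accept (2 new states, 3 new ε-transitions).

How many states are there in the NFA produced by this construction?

24

Per subexpression:
Each of the 7 symbol leaves contributes a 2-state fragment.
  b ∪ a = 6 states
  a·(b ∪ a) = 8 states
  a ∪ b = 6 states
  (a ∪ b)·b = 8 states
  ((a ∪ b)·b)? = 10 states
  ((a ∪ b)·b)?·b = 12 states
  (((a ∪ b)·b)?·b)* = 14 states
  a·(b ∪ a) ∪ (((a ∪ b)·b)?·b)* = 24 states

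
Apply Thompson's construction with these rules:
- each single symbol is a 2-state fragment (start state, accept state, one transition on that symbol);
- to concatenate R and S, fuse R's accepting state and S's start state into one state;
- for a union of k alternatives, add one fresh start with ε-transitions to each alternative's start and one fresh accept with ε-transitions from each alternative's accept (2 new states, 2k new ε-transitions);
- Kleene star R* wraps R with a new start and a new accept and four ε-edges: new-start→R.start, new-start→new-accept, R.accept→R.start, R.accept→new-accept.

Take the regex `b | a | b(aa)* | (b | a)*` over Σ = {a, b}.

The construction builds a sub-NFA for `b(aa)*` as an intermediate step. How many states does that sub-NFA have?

6

Fragment for `b(aa)*`:
Each of the 3 symbol leaves contributes a 2-state fragment.
  aa — 3 states
  (aa)* — 5 states
  b(aa)* — 6 states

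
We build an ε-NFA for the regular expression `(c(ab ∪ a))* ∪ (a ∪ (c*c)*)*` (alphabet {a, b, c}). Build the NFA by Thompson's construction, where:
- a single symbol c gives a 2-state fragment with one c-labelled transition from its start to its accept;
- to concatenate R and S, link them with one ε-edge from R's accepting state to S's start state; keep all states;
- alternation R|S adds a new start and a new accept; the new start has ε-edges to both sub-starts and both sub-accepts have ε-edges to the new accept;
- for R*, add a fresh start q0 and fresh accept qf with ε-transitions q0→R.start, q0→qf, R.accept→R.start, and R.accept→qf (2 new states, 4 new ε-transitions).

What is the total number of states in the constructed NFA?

Building bottom-up:
Each of the 7 symbol leaves contributes a 2-state fragment.
  ab = 4 states
  ab ∪ a = 8 states
  c(ab ∪ a) = 10 states
  (c(ab ∪ a))* = 12 states
  c* = 4 states
  c*c = 6 states
  (c*c)* = 8 states
  a ∪ (c*c)* = 12 states
  (a ∪ (c*c)*)* = 14 states
  (c(ab ∪ a))* ∪ (a ∪ (c*c)*)* = 28 states

28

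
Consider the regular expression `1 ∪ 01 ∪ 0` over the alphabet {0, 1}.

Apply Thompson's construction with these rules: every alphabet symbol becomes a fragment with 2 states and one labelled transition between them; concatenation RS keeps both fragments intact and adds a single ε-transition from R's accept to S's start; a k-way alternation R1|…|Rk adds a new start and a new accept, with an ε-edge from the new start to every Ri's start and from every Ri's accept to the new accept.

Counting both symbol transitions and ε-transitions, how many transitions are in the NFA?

Building bottom-up:
Each of the 4 symbol leaves contributes 1 transition (1 symbol, 0 ε).
  01 → 3 transitions (2 symbol, 1 ε)
  1 ∪ 01 ∪ 0 → 11 transitions (4 symbol, 7 ε)

11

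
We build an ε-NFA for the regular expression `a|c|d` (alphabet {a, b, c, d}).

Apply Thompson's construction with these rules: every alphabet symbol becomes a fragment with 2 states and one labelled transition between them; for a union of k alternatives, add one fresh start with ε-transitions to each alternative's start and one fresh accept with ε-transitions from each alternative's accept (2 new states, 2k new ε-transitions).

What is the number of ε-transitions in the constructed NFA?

6

Building bottom-up:
Each of the 3 symbol leaves contributes 0 ε-transitions.
  a|c|d → 6 ε-transitions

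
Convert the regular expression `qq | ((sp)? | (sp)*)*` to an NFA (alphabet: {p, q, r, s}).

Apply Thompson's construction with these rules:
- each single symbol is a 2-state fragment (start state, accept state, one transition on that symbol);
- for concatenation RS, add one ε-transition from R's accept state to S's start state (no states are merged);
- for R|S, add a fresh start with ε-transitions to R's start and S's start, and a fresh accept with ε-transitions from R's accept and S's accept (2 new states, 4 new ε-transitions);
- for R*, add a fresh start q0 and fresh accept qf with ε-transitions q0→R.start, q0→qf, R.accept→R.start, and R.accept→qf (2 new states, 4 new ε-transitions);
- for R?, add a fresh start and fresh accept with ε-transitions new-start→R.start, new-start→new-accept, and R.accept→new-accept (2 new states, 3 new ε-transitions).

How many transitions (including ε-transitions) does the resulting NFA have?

28

By structural recursion:
Each of the 6 symbol leaves contributes 1 transition (1 symbol, 0 ε).
  qq = 3 transitions (2 symbol, 1 ε)
  sp = 3 transitions (2 symbol, 1 ε)
  (sp)? = 6 transitions (2 symbol, 4 ε)
  sp = 3 transitions (2 symbol, 1 ε)
  (sp)* = 7 transitions (2 symbol, 5 ε)
  (sp)? | (sp)* = 17 transitions (4 symbol, 13 ε)
  ((sp)? | (sp)*)* = 21 transitions (4 symbol, 17 ε)
  qq | ((sp)? | (sp)*)* = 28 transitions (6 symbol, 22 ε)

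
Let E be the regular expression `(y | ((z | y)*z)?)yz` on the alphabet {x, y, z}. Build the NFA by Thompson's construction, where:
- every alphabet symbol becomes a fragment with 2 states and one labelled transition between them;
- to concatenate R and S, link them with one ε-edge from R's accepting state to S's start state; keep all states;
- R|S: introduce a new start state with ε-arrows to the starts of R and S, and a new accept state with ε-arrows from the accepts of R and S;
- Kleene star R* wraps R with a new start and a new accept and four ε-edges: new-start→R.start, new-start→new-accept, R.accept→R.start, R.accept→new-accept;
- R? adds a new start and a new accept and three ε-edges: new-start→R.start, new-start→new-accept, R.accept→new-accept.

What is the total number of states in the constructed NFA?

20

By structural recursion:
Each of the 6 symbol leaves contributes a 2-state fragment.
  z | y = 6 states
  (z | y)* = 8 states
  (z | y)*z = 10 states
  ((z | y)*z)? = 12 states
  y | ((z | y)*z)? = 16 states
  (y | ((z | y)*z)?)yz = 20 states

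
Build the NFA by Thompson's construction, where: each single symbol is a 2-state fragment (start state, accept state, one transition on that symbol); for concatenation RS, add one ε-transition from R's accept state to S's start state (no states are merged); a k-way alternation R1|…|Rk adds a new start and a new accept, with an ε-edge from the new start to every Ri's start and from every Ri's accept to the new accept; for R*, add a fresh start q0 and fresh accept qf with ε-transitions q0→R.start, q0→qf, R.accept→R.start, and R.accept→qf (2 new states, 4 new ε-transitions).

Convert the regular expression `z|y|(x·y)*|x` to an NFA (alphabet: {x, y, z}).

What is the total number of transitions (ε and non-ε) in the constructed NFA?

Building bottom-up:
Each of the 5 symbol leaves contributes 1 transition (1 symbol, 0 ε).
  x·y : 3 transitions (2 symbol, 1 ε)
  (x·y)* : 7 transitions (2 symbol, 5 ε)
  z|y|(x·y)*|x : 18 transitions (5 symbol, 13 ε)

18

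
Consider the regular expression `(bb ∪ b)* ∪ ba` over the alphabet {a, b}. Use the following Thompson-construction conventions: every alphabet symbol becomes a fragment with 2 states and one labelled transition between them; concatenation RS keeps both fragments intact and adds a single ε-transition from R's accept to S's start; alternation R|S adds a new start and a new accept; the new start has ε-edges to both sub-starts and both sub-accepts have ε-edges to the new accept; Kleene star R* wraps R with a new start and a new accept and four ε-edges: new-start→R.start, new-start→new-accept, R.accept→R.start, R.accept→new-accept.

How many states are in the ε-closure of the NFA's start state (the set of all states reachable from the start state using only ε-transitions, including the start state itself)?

Compute the ε-closure size of each fragment's start state recursively; a symbol fragment's start has no outgoing ε-edge, so its closure is just itself (size 1).
  bb : |ε-closure| equals the left operand's closure size = 1 (its accept is not ε-reachable, so the closure stops there)
  bb ∪ b : |ε-closure| = 1 + 1 + 1 = 3 (the new accept is not ε-reachable since no branch accepts ε)
  (bb ∪ b)* : |ε-closure| = 1 (new start) + 3 (body) + 1 (new accept) = 5
  ba : same as the first factor's closure: |ε-closure| = 1
  (bb ∪ b)* ∪ ba : new start ε-reaches every alternative's start; at least one alternative accepts ε, so the union's new accept is reached too: |ε-closure| = 1 + 5 + 1 + 1 = 8

8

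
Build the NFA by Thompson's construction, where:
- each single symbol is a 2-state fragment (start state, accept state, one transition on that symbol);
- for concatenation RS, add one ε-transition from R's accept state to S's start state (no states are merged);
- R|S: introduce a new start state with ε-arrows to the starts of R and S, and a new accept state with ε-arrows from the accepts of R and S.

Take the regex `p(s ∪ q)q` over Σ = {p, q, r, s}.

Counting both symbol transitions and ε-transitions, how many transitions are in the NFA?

Building bottom-up:
Each of the 4 symbol leaves contributes 1 transition (1 symbol, 0 ε).
  s ∪ q : 6 transitions (2 symbol, 4 ε)
  p(s ∪ q)q : 10 transitions (4 symbol, 6 ε)

10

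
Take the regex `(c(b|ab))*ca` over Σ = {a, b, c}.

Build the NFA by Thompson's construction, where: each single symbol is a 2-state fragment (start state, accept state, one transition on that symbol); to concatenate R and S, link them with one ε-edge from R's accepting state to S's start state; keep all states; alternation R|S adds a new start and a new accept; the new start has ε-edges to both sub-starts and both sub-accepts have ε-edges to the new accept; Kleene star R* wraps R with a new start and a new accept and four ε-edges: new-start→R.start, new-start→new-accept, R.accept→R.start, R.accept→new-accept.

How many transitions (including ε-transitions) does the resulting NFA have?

18

Recursing over subexpressions:
Each of the 6 symbol leaves contributes 1 transition (1 symbol, 0 ε).
  ab — 3 transitions (2 symbol, 1 ε)
  b|ab — 8 transitions (3 symbol, 5 ε)
  c(b|ab) — 10 transitions (4 symbol, 6 ε)
  (c(b|ab))* — 14 transitions (4 symbol, 10 ε)
  (c(b|ab))*ca — 18 transitions (6 symbol, 12 ε)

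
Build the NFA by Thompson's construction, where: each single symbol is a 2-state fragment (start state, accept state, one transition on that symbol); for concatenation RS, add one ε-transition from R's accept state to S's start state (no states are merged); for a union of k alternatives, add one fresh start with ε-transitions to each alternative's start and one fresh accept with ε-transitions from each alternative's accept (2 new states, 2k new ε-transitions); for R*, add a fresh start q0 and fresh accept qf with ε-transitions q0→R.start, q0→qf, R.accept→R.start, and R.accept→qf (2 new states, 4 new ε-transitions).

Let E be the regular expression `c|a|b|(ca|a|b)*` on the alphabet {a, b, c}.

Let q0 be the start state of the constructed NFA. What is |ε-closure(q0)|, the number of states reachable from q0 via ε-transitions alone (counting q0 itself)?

11

Work bottom-up. For each fragment F, track |ε-closure(F.start)| and whether F's accept lies in that closure (i.e. whether F accepts ε). A single-symbol fragment has closure size 1 and does not accept ε.
  ca : same as the first factor's closure: |closure| = 1
  ca|a|b : new start ε-reaches every alternative's start; none of them accept ε, so the new accept is not reached: |closure| = 1 + 1 + 1 + 1 = 4
  (ca|a|b)* : the star's fresh start ε-reaches both the body's start and the fresh accept: |closure| = 2 + 4 = 6
  c|a|b|(ca|a|b)* : new start ε-reaches every alternative's start; at least one alternative accepts ε, so the union's new accept is reached too: |closure| = 1 + 1 + 1 + 1 + 6 + 1 = 11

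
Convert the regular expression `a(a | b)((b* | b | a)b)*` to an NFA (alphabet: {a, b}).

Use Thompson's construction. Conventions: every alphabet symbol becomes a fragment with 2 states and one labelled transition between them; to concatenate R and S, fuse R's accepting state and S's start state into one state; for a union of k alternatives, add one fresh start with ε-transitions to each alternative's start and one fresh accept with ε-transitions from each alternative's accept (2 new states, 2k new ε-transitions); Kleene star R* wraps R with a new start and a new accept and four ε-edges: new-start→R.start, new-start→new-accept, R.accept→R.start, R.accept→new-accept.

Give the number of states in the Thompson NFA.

19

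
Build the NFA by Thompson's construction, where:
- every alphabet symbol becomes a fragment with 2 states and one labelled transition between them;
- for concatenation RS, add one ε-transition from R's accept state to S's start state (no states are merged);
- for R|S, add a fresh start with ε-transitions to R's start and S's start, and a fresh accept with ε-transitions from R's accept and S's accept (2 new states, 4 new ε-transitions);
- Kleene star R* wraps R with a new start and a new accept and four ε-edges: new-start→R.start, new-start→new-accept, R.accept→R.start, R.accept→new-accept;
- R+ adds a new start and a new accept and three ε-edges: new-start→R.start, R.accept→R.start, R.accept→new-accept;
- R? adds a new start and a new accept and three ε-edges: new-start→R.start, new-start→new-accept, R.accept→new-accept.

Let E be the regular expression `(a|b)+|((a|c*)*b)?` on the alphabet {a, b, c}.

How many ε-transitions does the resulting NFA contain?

Per subexpression:
Each of the 5 symbol leaves contributes 0 ε-transitions.
  a|b → 4 ε-transitions
  (a|b)+ → 7 ε-transitions
  c* → 4 ε-transitions
  a|c* → 8 ε-transitions
  (a|c*)* → 12 ε-transitions
  (a|c*)*b → 13 ε-transitions
  ((a|c*)*b)? → 16 ε-transitions
  (a|b)+|((a|c*)*b)? → 27 ε-transitions

27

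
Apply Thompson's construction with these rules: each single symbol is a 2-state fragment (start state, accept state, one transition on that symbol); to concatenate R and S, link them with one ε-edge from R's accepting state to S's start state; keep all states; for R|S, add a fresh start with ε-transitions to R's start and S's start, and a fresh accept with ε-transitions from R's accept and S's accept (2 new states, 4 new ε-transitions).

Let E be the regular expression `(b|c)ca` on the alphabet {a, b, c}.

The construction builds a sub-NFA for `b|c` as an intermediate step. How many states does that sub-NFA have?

Fragment for `b|c`:
Each of the 2 symbol leaves contributes a 2-state fragment.
  b|c — 6 states

6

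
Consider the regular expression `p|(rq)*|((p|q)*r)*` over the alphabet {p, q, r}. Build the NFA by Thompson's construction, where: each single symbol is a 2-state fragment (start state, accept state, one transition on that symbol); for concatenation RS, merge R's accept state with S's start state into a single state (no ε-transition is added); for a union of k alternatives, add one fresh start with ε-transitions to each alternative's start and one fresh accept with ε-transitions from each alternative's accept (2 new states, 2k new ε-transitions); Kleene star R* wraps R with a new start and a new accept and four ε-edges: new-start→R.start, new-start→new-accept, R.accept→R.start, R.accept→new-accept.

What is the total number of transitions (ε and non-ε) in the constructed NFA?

28

By structural recursion:
Each of the 6 symbol leaves contributes 1 transition (1 symbol, 0 ε).
  rq — 2 transitions (2 symbol, 0 ε)
  (rq)* — 6 transitions (2 symbol, 4 ε)
  p|q — 6 transitions (2 symbol, 4 ε)
  (p|q)* — 10 transitions (2 symbol, 8 ε)
  (p|q)*r — 11 transitions (3 symbol, 8 ε)
  ((p|q)*r)* — 15 transitions (3 symbol, 12 ε)
  p|(rq)*|((p|q)*r)* — 28 transitions (6 symbol, 22 ε)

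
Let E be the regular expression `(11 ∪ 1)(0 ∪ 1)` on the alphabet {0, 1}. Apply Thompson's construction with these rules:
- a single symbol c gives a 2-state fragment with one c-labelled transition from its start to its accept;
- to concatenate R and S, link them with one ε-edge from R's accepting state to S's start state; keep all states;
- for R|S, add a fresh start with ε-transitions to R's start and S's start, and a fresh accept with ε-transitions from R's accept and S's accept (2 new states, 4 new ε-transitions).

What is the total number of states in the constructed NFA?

14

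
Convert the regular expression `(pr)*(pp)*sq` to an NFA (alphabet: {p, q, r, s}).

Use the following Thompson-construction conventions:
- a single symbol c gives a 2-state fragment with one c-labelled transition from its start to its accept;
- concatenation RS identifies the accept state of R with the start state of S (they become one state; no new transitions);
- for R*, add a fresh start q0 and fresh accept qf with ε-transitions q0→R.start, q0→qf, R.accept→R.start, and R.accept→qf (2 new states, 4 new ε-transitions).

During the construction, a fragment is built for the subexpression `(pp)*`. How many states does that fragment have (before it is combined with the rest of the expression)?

5

Fragment for `(pp)*`:
Each of the 2 symbol leaves contributes a 2-state fragment.
  pp — 3 states
  (pp)* — 5 states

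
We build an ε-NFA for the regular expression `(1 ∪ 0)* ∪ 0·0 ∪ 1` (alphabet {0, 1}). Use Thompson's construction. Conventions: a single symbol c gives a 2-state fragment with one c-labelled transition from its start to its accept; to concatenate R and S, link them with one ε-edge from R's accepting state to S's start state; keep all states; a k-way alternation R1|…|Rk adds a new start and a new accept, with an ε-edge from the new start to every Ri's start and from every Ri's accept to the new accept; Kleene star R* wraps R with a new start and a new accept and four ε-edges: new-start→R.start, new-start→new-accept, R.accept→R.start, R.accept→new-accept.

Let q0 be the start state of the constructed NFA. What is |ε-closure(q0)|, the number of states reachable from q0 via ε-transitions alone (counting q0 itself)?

9

Compute the ε-closure size of each fragment's start state recursively; a symbol fragment's start has no outgoing ε-edge, so its closure is just itself (size 1).
  1 ∪ 0 → C = 1 + 1 + 1 = 3 (the new accept is not ε-reachable since no branch accepts ε)
  (1 ∪ 0)* → new start has ε-edges to the inner start and to the new accept, so C = 2 + 3 = 5
  0·0 → same as the first factor's closure: C = 1
  (1 ∪ 0)* ∪ 0·0 ∪ 1 → new start ε-reaches every alternative's start; at least one alternative accepts ε, so the union's new accept is reached too: C = 1 + 5 + 1 + 1 + 1 = 9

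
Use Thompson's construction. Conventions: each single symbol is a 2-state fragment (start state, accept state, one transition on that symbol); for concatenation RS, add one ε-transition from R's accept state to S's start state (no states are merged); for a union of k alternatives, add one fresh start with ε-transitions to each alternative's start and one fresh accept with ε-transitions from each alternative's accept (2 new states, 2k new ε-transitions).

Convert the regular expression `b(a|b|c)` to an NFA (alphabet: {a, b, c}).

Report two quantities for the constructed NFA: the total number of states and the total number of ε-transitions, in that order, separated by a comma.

10, 7

Bottom-up over the parse tree:
Each of the 4 symbol leaves contributes 2 states and 0 ε-transitions.
  a|b|c = 8 states, 6 ε-transitions
  b(a|b|c) = 10 states, 7 ε-transitions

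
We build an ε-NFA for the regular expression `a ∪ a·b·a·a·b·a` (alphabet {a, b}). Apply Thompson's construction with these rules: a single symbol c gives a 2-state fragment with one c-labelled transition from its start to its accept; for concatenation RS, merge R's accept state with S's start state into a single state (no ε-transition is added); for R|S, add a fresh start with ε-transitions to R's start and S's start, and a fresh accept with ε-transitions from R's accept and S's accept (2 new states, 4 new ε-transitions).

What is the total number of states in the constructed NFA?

Bottom-up over the parse tree:
Each of the 7 symbol leaves contributes a 2-state fragment.
  a·b·a·a·b·a — 7 states
  a ∪ a·b·a·a·b·a — 11 states

11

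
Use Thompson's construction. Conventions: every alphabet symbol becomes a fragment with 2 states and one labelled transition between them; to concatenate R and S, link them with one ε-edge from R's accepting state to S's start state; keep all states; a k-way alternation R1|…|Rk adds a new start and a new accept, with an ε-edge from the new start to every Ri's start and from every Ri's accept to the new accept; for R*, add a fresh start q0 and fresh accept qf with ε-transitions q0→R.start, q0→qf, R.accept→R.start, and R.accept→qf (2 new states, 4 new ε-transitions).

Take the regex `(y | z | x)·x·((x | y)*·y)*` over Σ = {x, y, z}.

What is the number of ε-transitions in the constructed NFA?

21

Recursing over subexpressions:
Each of the 7 symbol leaves contributes 0 ε-transitions.
  y | z | x — 6 ε-transitions
  x | y — 4 ε-transitions
  (x | y)* — 8 ε-transitions
  (x | y)*·y — 9 ε-transitions
  ((x | y)*·y)* — 13 ε-transitions
  (y | z | x)·x·((x | y)*·y)* — 21 ε-transitions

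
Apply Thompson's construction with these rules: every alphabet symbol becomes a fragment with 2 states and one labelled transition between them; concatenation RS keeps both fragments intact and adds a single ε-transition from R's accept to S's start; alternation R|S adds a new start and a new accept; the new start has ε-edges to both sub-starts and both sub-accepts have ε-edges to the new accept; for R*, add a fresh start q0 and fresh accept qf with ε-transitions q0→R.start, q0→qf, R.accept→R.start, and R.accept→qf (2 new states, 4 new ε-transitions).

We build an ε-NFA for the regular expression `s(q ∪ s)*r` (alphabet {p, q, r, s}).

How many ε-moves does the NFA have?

10

Recursing over subexpressions:
Each of the 4 symbol leaves contributes 0 ε-transitions.
  q ∪ s → 4 ε-transitions
  (q ∪ s)* → 8 ε-transitions
  s(q ∪ s)*r → 10 ε-transitions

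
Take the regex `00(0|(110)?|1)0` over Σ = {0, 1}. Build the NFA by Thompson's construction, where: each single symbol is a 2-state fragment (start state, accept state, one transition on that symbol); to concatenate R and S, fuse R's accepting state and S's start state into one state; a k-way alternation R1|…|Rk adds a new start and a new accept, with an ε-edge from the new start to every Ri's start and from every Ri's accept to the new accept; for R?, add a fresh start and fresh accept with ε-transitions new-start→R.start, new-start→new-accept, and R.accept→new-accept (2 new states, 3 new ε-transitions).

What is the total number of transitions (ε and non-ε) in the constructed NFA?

Per subexpression:
Each of the 8 symbol leaves contributes 1 transition (1 symbol, 0 ε).
  110 : 3 transitions (3 symbol, 0 ε)
  (110)? : 6 transitions (3 symbol, 3 ε)
  0|(110)?|1 : 14 transitions (5 symbol, 9 ε)
  00(0|(110)?|1)0 : 17 transitions (8 symbol, 9 ε)

17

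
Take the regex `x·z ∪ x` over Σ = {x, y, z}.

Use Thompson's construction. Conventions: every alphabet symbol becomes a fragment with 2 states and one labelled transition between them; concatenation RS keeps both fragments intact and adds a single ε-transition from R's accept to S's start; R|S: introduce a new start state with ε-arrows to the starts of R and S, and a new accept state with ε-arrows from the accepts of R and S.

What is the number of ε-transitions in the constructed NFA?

5

Per subexpression:
Each of the 3 symbol leaves contributes 0 ε-transitions.
  x·z → 1 ε-transition
  x·z ∪ x → 5 ε-transitions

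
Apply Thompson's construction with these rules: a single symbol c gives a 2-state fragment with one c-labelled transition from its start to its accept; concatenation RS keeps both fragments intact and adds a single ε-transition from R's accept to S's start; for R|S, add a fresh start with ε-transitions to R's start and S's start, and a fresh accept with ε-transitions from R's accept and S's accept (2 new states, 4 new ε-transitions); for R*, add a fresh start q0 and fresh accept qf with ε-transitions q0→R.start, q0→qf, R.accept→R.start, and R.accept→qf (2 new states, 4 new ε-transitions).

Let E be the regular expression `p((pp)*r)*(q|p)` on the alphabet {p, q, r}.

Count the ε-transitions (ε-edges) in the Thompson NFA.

16

Recursing over subexpressions:
Each of the 6 symbol leaves contributes 0 ε-transitions.
  pp = 1 ε-transition
  (pp)* = 5 ε-transitions
  (pp)*r = 6 ε-transitions
  ((pp)*r)* = 10 ε-transitions
  q|p = 4 ε-transitions
  p((pp)*r)*(q|p) = 16 ε-transitions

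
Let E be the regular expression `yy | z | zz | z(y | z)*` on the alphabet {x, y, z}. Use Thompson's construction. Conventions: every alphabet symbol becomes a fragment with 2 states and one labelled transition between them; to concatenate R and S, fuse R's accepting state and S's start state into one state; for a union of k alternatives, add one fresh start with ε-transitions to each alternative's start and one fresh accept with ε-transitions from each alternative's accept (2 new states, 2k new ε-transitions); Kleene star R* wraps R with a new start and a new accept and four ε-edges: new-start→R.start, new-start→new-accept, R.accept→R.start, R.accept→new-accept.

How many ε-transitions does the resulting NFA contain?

16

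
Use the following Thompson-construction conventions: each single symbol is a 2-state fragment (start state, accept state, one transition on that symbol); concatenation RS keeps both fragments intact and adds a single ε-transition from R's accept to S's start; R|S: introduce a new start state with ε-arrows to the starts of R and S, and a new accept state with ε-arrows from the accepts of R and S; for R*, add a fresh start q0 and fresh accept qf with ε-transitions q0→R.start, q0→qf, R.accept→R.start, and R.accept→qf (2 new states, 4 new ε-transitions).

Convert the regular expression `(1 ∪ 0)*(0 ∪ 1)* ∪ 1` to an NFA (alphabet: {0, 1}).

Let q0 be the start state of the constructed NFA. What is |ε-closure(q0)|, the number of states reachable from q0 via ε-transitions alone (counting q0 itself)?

Work bottom-up. For each fragment F, track |ε-closure(F.start)| and whether F's accept lies in that closure (i.e. whether F accepts ε). A single-symbol fragment has closure size 1 and does not accept ε.
  1 ∪ 0 — new start ε-reaches every alternative's start; none of them accept ε, so the new accept is not reached: |closure| = 1 + 1 + 1 = 3
  (1 ∪ 0)* — |closure| = 1 (new start) + 3 (body) + 1 (new accept) = 5
  0 ∪ 1 — new start ε-reaches every alternative's start; none of them accept ε, so the new accept is not reached: |closure| = 1 + 1 + 1 = 3
  (0 ∪ 1)* — new start has ε-edges to the inner start and to the new accept, so |closure| = 2 + 3 = 5
  (1 ∪ 0)*(0 ∪ 1)* — the left operand accepts ε, so the closure extends into the next operand (via the concat ε-link); |closure| = 5 + 5 = 10
  (1 ∪ 0)*(0 ∪ 1)* ∪ 1 — new start ε-reaches every alternative's start; at least one alternative accepts ε, so the union's new accept is reached too: |closure| = 1 + 10 + 1 + 1 = 13

13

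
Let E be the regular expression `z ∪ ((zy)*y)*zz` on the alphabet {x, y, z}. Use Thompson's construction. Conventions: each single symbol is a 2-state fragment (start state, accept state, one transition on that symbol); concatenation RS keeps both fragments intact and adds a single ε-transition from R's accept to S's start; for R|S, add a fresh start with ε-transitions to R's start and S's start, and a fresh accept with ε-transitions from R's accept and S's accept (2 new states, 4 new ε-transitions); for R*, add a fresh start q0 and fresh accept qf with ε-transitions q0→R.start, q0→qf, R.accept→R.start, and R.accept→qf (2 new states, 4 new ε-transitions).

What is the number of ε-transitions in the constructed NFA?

16

Building bottom-up:
Each of the 6 symbol leaves contributes 0 ε-transitions.
  zy : 1 ε-transition
  (zy)* : 5 ε-transitions
  (zy)*y : 6 ε-transitions
  ((zy)*y)* : 10 ε-transitions
  ((zy)*y)*zz : 12 ε-transitions
  z ∪ ((zy)*y)*zz : 16 ε-transitions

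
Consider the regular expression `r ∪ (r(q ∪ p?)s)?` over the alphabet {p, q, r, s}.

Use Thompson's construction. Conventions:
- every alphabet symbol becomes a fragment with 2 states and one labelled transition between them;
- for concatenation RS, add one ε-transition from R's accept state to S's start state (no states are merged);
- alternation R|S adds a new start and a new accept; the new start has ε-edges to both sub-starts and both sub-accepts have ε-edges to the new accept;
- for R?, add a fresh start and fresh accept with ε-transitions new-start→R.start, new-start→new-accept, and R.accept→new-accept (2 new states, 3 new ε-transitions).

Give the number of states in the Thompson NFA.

18

Per subexpression:
Each of the 5 symbol leaves contributes a 2-state fragment.
  p? → 4 states
  q ∪ p? → 8 states
  r(q ∪ p?)s → 12 states
  (r(q ∪ p?)s)? → 14 states
  r ∪ (r(q ∪ p?)s)? → 18 states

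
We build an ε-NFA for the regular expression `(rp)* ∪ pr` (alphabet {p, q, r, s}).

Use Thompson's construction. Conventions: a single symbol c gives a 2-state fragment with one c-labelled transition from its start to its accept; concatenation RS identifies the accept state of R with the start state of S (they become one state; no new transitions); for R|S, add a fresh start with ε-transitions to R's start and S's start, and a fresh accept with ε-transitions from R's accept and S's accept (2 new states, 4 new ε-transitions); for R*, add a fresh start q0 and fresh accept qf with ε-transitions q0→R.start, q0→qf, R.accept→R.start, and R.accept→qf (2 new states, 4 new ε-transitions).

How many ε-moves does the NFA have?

Bottom-up over the parse tree:
Each of the 4 symbol leaves contributes 0 ε-transitions.
  rp — 0 ε-transitions
  (rp)* — 4 ε-transitions
  pr — 0 ε-transitions
  (rp)* ∪ pr — 8 ε-transitions

8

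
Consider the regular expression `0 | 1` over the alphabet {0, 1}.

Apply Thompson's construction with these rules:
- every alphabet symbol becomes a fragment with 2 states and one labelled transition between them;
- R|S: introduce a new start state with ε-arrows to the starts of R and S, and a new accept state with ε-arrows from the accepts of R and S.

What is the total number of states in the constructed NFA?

Building bottom-up:
Each of the 2 symbol leaves contributes a 2-state fragment.
  0 | 1 → 6 states

6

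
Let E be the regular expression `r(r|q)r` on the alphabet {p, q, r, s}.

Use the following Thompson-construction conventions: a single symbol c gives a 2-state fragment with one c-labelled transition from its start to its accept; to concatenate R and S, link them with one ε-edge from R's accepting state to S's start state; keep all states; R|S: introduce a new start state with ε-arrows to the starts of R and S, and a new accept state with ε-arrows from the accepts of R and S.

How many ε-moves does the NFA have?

6

Recursing over subexpressions:
Each of the 4 symbol leaves contributes 0 ε-transitions.
  r|q : 4 ε-transitions
  r(r|q)r : 6 ε-transitions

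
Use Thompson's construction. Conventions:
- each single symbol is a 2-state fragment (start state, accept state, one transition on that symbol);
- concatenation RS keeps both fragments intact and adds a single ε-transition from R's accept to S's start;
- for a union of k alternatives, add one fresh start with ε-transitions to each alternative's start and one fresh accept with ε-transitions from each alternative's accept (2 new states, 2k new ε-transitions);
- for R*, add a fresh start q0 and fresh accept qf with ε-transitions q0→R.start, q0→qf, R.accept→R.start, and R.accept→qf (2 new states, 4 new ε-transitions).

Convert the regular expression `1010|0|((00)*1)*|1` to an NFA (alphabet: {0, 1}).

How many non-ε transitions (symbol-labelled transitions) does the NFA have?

Per subexpression:
Each of the 9 symbol leaves contributes exactly 1 symbol transition.
  1010 → 4 symbol transitions
  00 → 2 symbol transitions
  (00)* → 2 symbol transitions
  (00)*1 → 3 symbol transitions
  ((00)*1)* → 3 symbol transitions
  1010|0|((00)*1)*|1 → 9 symbol transitions

9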